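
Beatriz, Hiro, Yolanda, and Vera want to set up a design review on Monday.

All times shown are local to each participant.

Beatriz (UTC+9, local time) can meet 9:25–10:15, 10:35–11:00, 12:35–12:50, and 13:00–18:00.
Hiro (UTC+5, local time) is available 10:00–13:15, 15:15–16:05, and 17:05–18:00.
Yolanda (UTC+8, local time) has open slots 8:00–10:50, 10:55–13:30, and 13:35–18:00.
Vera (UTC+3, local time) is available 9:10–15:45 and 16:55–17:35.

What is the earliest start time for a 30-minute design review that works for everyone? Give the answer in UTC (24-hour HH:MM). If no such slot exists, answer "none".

Beatriz → UTC: 00:25–01:15, 01:35–02:00, 03:35–03:50, 04:00–09:00.
Hiro → UTC: 05:00–08:15, 10:15–11:05, 12:05–13:00.
Yolanda → UTC: 00:00–02:50, 02:55–05:30, 05:35–10:00.
Vera → UTC: 06:10–12:45, 13:55–14:35.
Beatriz ∩ Hiro: 05:00–08:15.
Beatriz ∩ Hiro ∩ Yolanda: 05:00–05:30, 05:35–08:15.
Beatriz ∩ Hiro ∩ Yolanda ∩ Vera: 06:10–08:15.
Windows ≥ 30 min: 06:10–08:15.
Earliest such window starts at 06:10.

06:10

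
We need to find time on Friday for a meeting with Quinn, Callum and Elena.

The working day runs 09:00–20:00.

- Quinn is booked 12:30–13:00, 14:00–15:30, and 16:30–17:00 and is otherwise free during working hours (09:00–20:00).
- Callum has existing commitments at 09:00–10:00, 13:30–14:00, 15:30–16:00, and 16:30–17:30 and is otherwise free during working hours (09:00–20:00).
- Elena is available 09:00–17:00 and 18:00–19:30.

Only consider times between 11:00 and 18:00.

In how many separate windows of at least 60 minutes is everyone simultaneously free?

Quinn free within 09:00–20:00: 09:00–12:30, 13:00–14:00, 15:30–16:30, 17:00–20:00.
Callum free within 09:00–20:00: 10:00–13:30, 14:00–15:30, 16:00–16:30, 17:30–20:00.
Quinn ∩ Callum: 10:00–12:30, 13:00–13:30, 16:00–16:30, 17:30–20:00.
Quinn ∩ Callum ∩ Elena: 10:00–12:30, 13:00–13:30, 16:00–16:30, 18:00–19:30.
Restricted to 11:00–18:00: 11:00–12:30, 13:00–13:30, 16:00–16:30.
Windows ≥ 60 min: 11:00–12:30.
That's 1 window.

1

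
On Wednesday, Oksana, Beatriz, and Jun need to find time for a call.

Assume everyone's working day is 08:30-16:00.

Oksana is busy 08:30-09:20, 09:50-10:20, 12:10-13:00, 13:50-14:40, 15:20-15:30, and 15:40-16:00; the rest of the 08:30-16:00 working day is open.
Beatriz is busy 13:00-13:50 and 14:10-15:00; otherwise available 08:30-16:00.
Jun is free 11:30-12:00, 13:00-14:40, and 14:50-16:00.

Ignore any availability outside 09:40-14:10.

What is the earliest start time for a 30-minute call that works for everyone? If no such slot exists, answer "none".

11:30

Oksana free within 08:30–16:00: 09:20–09:50, 10:20–12:10, 13:00–13:50, 14:40–15:20, 15:30–15:40.
Beatriz free within 08:30–16:00: 08:30–13:00, 13:50–14:10, 15:00–16:00.
Oksana ∩ Beatriz: 09:20–09:50, 10:20–12:10, 15:00–15:20, 15:30–15:40.
Oksana ∩ Beatriz ∩ Jun: 11:30–12:00, 15:00–15:20, 15:30–15:40.
Restricted to 09:40–14:10: 11:30–12:00.
Windows ≥ 30 min: 11:30–12:00.
Earliest such window starts at 11:30.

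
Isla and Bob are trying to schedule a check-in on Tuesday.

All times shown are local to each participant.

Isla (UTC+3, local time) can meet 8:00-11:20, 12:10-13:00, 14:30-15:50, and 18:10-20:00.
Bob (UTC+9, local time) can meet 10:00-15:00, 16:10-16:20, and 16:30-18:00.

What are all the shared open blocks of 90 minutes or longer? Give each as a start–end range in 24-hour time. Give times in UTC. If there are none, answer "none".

none

Isla → UTC: 05:00–08:20, 09:10–10:00, 11:30–12:50, 15:10–17:00.
Bob → UTC: 01:00–06:00, 07:10–07:20, 07:30–09:00.
Isla ∩ Bob: 05:00–06:00, 07:10–07:20, 07:30–08:20.
Windows ≥ 90 min: (none).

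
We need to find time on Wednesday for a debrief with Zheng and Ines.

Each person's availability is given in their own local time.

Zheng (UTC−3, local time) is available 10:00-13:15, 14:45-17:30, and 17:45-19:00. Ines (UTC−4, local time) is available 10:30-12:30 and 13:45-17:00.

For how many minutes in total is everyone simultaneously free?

Zheng → UTC: 13:00–16:15, 17:45–20:30, 20:45–22:00.
Ines → UTC: 14:30–16:30, 17:45–21:00.
Zheng ∩ Ines: 14:30–16:15, 17:45–20:30, 20:45–21:00.
Total common minutes: 105 + 165 + 15 = 285.

285 minutes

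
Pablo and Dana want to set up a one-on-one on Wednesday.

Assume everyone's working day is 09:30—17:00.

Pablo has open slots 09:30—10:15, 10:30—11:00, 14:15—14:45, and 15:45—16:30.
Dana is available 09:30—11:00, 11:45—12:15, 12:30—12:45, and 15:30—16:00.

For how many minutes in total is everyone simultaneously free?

Pablo ∩ Dana: 09:30–10:15, 10:30–11:00, 15:45–16:00.
Total common minutes: 45 + 30 + 15 = 90.

90 minutes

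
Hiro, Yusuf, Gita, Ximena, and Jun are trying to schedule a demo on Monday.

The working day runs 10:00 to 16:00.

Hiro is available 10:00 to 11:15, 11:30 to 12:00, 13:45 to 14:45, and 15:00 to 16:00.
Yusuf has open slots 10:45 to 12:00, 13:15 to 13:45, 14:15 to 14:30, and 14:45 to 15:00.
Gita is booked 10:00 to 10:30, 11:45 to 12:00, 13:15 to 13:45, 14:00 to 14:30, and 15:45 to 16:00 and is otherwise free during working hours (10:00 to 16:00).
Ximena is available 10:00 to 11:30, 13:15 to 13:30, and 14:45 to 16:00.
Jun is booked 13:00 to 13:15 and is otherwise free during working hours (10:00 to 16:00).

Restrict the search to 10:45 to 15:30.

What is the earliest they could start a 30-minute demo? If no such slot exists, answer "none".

Gita free within 10:00–16:00: 10:30–11:45, 12:00–13:15, 13:45–14:00, 14:30–15:45.
Jun free within 10:00–16:00: 10:00–13:00, 13:15–16:00.
Hiro ∩ Yusuf: 10:45–11:15, 11:30–12:00, 14:15–14:30.
Hiro ∩ Yusuf ∩ Gita: 10:45–11:15, 11:30–11:45.
Hiro ∩ Yusuf ∩ Gita ∩ Ximena: 10:45–11:15.
Hiro ∩ Yusuf ∩ Gita ∩ Ximena ∩ Jun: 10:45–11:15.
Restricted to 10:45–15:30: 10:45–11:15.
Windows ≥ 30 min: 10:45–11:15.
Earliest such window starts at 10:45.

10:45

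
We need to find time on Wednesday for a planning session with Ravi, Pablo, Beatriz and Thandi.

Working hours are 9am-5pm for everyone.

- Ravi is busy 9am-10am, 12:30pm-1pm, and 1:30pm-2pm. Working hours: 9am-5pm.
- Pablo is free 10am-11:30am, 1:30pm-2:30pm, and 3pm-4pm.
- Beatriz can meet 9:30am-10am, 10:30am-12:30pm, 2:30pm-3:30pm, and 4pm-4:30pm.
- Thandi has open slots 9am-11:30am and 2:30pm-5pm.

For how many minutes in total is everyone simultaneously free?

Ravi free within 09:00–17:00: 10:00–12:30, 13:00–13:30, 14:00–17:00.
Ravi ∩ Pablo: 10:00–11:30, 14:00–14:30, 15:00–16:00.
Ravi ∩ Pablo ∩ Beatriz: 10:30–11:30, 15:00–15:30.
Ravi ∩ Pablo ∩ Beatriz ∩ Thandi: 10:30–11:30, 15:00–15:30.
Total common minutes: 60 + 30 = 90.

90 minutes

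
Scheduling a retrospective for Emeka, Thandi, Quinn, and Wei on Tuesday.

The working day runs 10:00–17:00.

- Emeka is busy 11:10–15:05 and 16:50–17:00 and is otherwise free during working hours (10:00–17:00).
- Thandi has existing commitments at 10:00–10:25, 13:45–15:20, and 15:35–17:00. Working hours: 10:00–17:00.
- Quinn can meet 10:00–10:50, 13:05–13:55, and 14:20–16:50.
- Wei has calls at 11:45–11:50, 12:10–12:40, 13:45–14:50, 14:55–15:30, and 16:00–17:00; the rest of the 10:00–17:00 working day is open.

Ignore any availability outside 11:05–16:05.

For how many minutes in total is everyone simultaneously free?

5 minutes

Emeka free within 10:00–17:00: 10:00–11:10, 15:05–16:50.
Thandi free within 10:00–17:00: 10:25–13:45, 15:20–15:35.
Wei free within 10:00–17:00: 10:00–11:45, 11:50–12:10, 12:40–13:45, 14:50–14:55, 15:30–16:00.
Emeka ∩ Thandi: 10:25–11:10, 15:20–15:35.
Emeka ∩ Thandi ∩ Quinn: 10:25–10:50, 15:20–15:35.
Emeka ∩ Thandi ∩ Quinn ∩ Wei: 10:25–10:50, 15:30–15:35.
Restricted to 11:05–16:05: 15:30–15:35.
Total common minutes: 5.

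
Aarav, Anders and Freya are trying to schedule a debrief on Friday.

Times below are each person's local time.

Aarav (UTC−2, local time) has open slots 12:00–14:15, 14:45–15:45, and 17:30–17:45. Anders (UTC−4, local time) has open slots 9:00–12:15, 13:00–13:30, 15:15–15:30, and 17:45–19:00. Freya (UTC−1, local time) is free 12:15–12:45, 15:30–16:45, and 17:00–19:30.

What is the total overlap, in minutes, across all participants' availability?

30 minutes

Aarav → UTC: 14:00–16:15, 16:45–17:45, 19:30–19:45.
Anders → UTC: 13:00–16:15, 17:00–17:30, 19:15–19:30, 21:45–23:00.
Freya → UTC: 13:15–13:45, 16:30–17:45, 18:00–20:30.
Aarav ∩ Anders: 14:00–16:15, 17:00–17:30.
Aarav ∩ Anders ∩ Freya: 17:00–17:30.
Total common minutes: 30.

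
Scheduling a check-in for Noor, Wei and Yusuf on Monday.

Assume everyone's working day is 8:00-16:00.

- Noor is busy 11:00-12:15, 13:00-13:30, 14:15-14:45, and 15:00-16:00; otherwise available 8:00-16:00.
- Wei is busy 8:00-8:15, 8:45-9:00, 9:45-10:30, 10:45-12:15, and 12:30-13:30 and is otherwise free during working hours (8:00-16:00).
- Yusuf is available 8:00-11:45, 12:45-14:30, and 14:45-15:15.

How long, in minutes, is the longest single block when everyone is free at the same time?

Noor free within 08:00–16:00: 08:00–11:00, 12:15–13:00, 13:30–14:15, 14:45–15:00.
Wei free within 08:00–16:00: 08:15–08:45, 09:00–09:45, 10:30–10:45, 12:15–12:30, 13:30–16:00.
Noor ∩ Wei: 08:15–08:45, 09:00–09:45, 10:30–10:45, 12:15–12:30, 13:30–14:15, 14:45–15:00.
Noor ∩ Wei ∩ Yusuf: 08:15–08:45, 09:00–09:45, 10:30–10:45, 13:30–14:15, 14:45–15:00.
Common window lengths: 30, 45, 15, 45, 15 min; longest is 45.

45 minutes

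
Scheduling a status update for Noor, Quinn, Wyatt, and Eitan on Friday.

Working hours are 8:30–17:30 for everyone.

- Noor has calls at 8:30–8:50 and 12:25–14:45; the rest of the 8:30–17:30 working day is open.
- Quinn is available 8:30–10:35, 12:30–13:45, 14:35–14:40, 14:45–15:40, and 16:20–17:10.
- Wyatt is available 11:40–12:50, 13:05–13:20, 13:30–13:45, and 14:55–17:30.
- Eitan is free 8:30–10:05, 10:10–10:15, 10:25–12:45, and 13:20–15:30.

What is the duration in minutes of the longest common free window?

Noor free within 08:30–17:30: 08:50–12:25, 14:45–17:30.
Noor ∩ Quinn: 08:50–10:35, 14:45–15:40, 16:20–17:10.
Noor ∩ Quinn ∩ Wyatt: 14:55–15:40, 16:20–17:10.
Noor ∩ Quinn ∩ Wyatt ∩ Eitan: 14:55–15:30.
Single common window of 35 minutes.

35 minutes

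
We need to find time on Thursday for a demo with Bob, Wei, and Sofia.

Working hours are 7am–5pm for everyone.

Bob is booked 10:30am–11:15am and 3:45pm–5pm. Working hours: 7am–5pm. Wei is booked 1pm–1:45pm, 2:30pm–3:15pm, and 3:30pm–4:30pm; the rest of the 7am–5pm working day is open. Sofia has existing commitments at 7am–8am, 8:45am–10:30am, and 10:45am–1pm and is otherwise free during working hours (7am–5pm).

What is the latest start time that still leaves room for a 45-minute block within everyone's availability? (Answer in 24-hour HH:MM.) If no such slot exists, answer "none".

Bob free within 07:00–17:00: 07:00–10:30, 11:15–15:45.
Wei free within 07:00–17:00: 07:00–13:00, 13:45–14:30, 15:15–15:30, 16:30–17:00.
Sofia free within 07:00–17:00: 08:00–08:45, 10:30–10:45, 13:00–17:00.
Bob ∩ Wei: 07:00–10:30, 11:15–13:00, 13:45–14:30, 15:15–15:30.
Bob ∩ Wei ∩ Sofia: 08:00–08:45, 13:45–14:30, 15:15–15:30.
Windows ≥ 45 min: 08:00–08:45, 13:45–14:30.
Latest start in the last window 13:45–14:30 is 14:30 − 45 min = 13:45.

13:45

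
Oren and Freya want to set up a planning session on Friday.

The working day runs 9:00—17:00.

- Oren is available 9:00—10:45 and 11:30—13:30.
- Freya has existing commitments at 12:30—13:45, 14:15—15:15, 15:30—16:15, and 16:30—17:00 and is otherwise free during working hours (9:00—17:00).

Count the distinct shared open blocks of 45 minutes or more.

Freya free within 09:00–17:00: 09:00–12:30, 13:45–14:15, 15:15–15:30, 16:15–16:30.
Oren ∩ Freya: 09:00–10:45, 11:30–12:30.
Windows ≥ 45 min: 09:00–10:45, 11:30–12:30.
That's 2 windows.

2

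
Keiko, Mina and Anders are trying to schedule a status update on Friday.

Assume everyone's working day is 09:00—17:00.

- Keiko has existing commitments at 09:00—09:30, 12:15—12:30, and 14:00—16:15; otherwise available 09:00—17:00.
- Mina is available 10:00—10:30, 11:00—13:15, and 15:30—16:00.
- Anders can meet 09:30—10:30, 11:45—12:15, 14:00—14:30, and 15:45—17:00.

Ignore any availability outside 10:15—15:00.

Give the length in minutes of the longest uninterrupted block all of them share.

Keiko free within 09:00–17:00: 09:30–12:15, 12:30–14:00, 16:15–17:00.
Keiko ∩ Mina: 10:00–10:30, 11:00–12:15, 12:30–13:15.
Keiko ∩ Mina ∩ Anders: 10:00–10:30, 11:45–12:15.
Restricted to 10:15–15:00: 10:15–10:30, 11:45–12:15.
Common window lengths: 15, 30 min; longest is 30.

30 minutes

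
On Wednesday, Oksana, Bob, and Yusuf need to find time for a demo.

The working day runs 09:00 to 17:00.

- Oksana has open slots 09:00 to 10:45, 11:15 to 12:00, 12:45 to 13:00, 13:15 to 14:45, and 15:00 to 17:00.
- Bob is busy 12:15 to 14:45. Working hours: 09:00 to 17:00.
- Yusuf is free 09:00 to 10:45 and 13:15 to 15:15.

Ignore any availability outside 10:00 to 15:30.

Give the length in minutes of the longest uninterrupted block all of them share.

45 minutes

Bob free within 09:00–17:00: 09:00–12:15, 14:45–17:00.
Oksana ∩ Bob: 09:00–10:45, 11:15–12:00, 15:00–17:00.
Oksana ∩ Bob ∩ Yusuf: 09:00–10:45, 15:00–15:15.
Restricted to 10:00–15:30: 10:00–10:45, 15:00–15:15.
Common window lengths: 45, 15 min; longest is 45.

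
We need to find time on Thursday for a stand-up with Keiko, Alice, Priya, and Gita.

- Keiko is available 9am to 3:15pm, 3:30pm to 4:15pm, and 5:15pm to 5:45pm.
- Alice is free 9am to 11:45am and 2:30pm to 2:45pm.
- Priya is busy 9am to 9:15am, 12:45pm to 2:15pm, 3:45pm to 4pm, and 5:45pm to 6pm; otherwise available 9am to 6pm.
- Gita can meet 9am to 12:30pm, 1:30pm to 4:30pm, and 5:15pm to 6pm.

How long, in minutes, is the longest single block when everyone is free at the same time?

150 minutes

Priya free within 09:00–18:00: 09:15–12:45, 14:15–15:45, 16:00–17:45.
Keiko ∩ Alice: 09:00–11:45, 14:30–14:45.
Keiko ∩ Alice ∩ Priya: 09:15–11:45, 14:30–14:45.
Keiko ∩ Alice ∩ Priya ∩ Gita: 09:15–11:45, 14:30–14:45.
Common window lengths: 150, 15 min; longest is 150.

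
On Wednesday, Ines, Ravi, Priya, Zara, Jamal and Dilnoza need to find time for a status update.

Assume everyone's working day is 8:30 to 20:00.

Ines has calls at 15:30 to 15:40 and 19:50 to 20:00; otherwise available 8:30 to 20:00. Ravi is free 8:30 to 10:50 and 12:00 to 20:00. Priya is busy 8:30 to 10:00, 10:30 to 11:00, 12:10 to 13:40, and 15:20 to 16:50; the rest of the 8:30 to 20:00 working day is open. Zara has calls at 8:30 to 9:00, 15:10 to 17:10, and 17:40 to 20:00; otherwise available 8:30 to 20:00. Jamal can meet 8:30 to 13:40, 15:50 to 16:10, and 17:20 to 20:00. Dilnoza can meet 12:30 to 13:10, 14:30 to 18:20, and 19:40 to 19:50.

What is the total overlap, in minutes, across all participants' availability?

20 minutes

Ines free within 08:30–20:00: 08:30–15:30, 15:40–19:50.
Priya free within 08:30–20:00: 10:00–10:30, 11:00–12:10, 13:40–15:20, 16:50–20:00.
Zara free within 08:30–20:00: 09:00–15:10, 17:10–17:40.
Ines ∩ Ravi: 08:30–10:50, 12:00–15:30, 15:40–19:50.
Ines ∩ Ravi ∩ Priya: 10:00–10:30, 12:00–12:10, 13:40–15:20, 16:50–19:50.
Ines ∩ Ravi ∩ Priya ∩ Zara: 10:00–10:30, 12:00–12:10, 13:40–15:10, 17:10–17:40.
Ines ∩ Ravi ∩ Priya ∩ Zara ∩ Jamal: 10:00–10:30, 12:00–12:10, 17:20–17:40.
Ines ∩ Ravi ∩ Priya ∩ Zara ∩ Jamal ∩ Dilnoza: 17:20–17:40.
Total common minutes: 20.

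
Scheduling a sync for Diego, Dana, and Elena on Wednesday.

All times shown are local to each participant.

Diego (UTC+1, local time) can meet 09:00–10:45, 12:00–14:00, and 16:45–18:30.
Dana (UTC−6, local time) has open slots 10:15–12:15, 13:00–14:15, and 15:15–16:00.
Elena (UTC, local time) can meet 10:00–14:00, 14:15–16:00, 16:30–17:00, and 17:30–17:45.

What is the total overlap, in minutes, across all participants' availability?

Diego → UTC: 08:00–09:45, 11:00–13:00, 15:45–17:30.
Dana → UTC: 16:15–18:15, 19:00–20:15, 21:15–22:00.
Elena → UTC: 10:00–14:00, 14:15–16:00, 16:30–17:00, 17:30–17:45.
Diego ∩ Dana: 16:15–17:30.
Diego ∩ Dana ∩ Elena: 16:30–17:00.
Total common minutes: 30.

30 minutes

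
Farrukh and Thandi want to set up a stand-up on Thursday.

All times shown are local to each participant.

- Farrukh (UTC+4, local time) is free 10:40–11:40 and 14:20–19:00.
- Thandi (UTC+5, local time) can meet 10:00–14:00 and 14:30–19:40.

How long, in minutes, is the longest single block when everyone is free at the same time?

260 minutes

Farrukh → UTC: 06:40–07:40, 10:20–15:00.
Thandi → UTC: 05:00–09:00, 09:30–14:40.
Farrukh ∩ Thandi: 06:40–07:40, 10:20–14:40.
Common window lengths: 60, 260 min; longest is 260.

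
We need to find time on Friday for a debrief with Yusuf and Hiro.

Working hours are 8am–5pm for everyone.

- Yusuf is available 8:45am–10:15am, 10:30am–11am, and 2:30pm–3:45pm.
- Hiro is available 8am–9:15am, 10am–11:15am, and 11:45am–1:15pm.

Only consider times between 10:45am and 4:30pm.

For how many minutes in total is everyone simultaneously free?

15 minutes

Yusuf ∩ Hiro: 08:45–09:15, 10:00–10:15, 10:30–11:00.
Restricted to 10:45–16:30: 10:45–11:00.
Total common minutes: 15.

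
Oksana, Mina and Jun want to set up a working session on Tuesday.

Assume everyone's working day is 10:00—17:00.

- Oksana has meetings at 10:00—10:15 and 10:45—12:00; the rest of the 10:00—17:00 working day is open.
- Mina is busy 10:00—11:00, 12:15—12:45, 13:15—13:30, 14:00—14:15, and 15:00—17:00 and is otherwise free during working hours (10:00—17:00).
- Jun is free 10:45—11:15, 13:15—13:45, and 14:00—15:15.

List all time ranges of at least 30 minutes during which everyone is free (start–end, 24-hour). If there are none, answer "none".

14:15–15:00

Oksana free within 10:00–17:00: 10:15–10:45, 12:00–17:00.
Mina free within 10:00–17:00: 11:00–12:15, 12:45–13:15, 13:30–14:00, 14:15–15:00.
Oksana ∩ Mina: 12:00–12:15, 12:45–13:15, 13:30–14:00, 14:15–15:00.
Oksana ∩ Mina ∩ Jun: 13:30–13:45, 14:15–15:00.
Windows ≥ 30 min: 14:15–15:00.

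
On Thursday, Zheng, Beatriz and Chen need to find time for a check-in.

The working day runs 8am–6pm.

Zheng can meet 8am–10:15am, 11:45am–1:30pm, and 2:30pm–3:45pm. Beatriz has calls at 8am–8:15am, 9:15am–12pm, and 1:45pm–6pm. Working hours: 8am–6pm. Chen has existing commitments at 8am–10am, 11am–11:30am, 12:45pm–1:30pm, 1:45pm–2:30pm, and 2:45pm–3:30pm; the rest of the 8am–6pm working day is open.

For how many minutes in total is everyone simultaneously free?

45 minutes

Beatriz free within 08:00–18:00: 08:15–09:15, 12:00–13:45.
Chen free within 08:00–18:00: 10:00–11:00, 11:30–12:45, 13:30–13:45, 14:30–14:45, 15:30–18:00.
Zheng ∩ Beatriz: 08:15–09:15, 12:00–13:30.
Zheng ∩ Beatriz ∩ Chen: 12:00–12:45.
Total common minutes: 45.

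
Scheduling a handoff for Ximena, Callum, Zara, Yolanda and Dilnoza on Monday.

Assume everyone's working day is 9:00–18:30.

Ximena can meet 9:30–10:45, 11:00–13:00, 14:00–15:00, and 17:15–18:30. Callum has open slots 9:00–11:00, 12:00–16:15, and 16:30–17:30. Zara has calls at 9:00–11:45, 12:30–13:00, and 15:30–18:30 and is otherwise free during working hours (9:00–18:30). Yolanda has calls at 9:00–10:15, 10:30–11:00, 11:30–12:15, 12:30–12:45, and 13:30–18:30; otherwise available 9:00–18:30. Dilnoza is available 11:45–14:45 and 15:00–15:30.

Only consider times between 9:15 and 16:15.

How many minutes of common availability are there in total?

Zara free within 09:00–18:30: 11:45–12:30, 13:00–15:30.
Yolanda free within 09:00–18:30: 10:15–10:30, 11:00–11:30, 12:15–12:30, 12:45–13:30.
Ximena ∩ Callum: 09:30–10:45, 12:00–13:00, 14:00–15:00, 17:15–17:30.
Ximena ∩ Callum ∩ Zara: 12:00–12:30, 14:00–15:00.
Ximena ∩ Callum ∩ Zara ∩ Yolanda: 12:15–12:30.
Ximena ∩ Callum ∩ Zara ∩ Yolanda ∩ Dilnoza: 12:15–12:30.
Restricted to 09:15–16:15: 12:15–12:30.
Total common minutes: 15.

15 minutes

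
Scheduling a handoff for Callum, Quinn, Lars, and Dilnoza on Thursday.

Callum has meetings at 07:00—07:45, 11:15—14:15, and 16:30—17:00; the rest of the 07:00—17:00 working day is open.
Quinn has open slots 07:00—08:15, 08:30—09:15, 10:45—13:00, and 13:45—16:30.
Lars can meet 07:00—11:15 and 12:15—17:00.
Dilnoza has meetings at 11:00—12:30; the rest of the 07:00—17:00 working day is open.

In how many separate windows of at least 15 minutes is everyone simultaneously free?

4

Callum free within 07:00–17:00: 07:45–11:15, 14:15–16:30.
Dilnoza free within 07:00–17:00: 07:00–11:00, 12:30–17:00.
Callum ∩ Quinn: 07:45–08:15, 08:30–09:15, 10:45–11:15, 14:15–16:30.
Callum ∩ Quinn ∩ Lars: 07:45–08:15, 08:30–09:15, 10:45–11:15, 14:15–16:30.
Callum ∩ Quinn ∩ Lars ∩ Dilnoza: 07:45–08:15, 08:30–09:15, 10:45–11:00, 14:15–16:30.
Windows ≥ 15 min: 07:45–08:15, 08:30–09:15, 10:45–11:00, 14:15–16:30.
That's 4 windows.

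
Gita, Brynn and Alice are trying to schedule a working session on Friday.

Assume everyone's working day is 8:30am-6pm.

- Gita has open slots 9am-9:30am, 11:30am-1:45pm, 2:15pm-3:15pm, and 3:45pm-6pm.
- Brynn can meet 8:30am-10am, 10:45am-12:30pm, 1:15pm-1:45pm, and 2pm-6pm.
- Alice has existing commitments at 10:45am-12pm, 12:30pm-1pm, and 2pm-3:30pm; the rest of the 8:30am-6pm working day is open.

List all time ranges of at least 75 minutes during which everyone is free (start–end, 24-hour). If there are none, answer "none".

15:45–18:00

Alice free within 08:30–18:00: 08:30–10:45, 12:00–12:30, 13:00–14:00, 15:30–18:00.
Gita ∩ Brynn: 09:00–09:30, 11:30–12:30, 13:15–13:45, 14:15–15:15, 15:45–18:00.
Gita ∩ Brynn ∩ Alice: 09:00–09:30, 12:00–12:30, 13:15–13:45, 15:45–18:00.
Windows ≥ 75 min: 15:45–18:00.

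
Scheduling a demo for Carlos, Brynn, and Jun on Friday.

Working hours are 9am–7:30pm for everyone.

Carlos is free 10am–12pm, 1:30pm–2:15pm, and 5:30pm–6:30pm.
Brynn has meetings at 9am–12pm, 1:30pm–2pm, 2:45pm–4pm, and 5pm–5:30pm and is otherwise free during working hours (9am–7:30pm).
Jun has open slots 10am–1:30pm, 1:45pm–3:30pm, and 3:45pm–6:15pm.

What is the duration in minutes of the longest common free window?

Brynn free within 09:00–19:30: 12:00–13:30, 14:00–14:45, 16:00–17:00, 17:30–19:30.
Carlos ∩ Brynn: 14:00–14:15, 17:30–18:30.
Carlos ∩ Brynn ∩ Jun: 14:00–14:15, 17:30–18:15.
Common window lengths: 15, 45 min; longest is 45.

45 minutes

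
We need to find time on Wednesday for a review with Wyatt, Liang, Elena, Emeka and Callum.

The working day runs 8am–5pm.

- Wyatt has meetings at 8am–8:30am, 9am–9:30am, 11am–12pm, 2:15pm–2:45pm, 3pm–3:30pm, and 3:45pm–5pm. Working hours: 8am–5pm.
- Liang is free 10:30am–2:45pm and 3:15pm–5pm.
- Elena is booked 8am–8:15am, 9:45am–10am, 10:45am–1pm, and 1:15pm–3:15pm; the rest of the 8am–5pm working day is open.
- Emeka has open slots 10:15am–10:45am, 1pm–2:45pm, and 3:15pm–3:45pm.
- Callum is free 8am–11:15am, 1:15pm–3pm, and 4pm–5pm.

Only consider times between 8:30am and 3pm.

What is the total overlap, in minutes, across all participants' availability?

15 minutes

Wyatt free within 08:00–17:00: 08:30–09:00, 09:30–11:00, 12:00–14:15, 14:45–15:00, 15:30–15:45.
Elena free within 08:00–17:00: 08:15–09:45, 10:00–10:45, 13:00–13:15, 15:15–17:00.
Wyatt ∩ Liang: 10:30–11:00, 12:00–14:15, 15:30–15:45.
Wyatt ∩ Liang ∩ Elena: 10:30–10:45, 13:00–13:15, 15:30–15:45.
Wyatt ∩ Liang ∩ Elena ∩ Emeka: 10:30–10:45, 13:00–13:15, 15:30–15:45.
Wyatt ∩ Liang ∩ Elena ∩ Emeka ∩ Callum: 10:30–10:45.
Restricted to 08:30–15:00: 10:30–10:45.
Total common minutes: 15.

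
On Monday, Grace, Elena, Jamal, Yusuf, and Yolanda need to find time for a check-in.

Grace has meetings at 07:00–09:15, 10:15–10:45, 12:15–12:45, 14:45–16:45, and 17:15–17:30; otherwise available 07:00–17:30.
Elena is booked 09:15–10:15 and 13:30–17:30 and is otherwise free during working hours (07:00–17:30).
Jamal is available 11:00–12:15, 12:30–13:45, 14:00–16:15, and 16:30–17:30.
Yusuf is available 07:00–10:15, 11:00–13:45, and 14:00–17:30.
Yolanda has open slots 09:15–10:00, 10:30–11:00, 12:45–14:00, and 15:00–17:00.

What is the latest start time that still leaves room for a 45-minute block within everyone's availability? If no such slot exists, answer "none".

Grace free within 07:00–17:30: 09:15–10:15, 10:45–12:15, 12:45–14:45, 16:45–17:15.
Elena free within 07:00–17:30: 07:00–09:15, 10:15–13:30.
Grace ∩ Elena: 10:45–12:15, 12:45–13:30.
Grace ∩ Elena ∩ Jamal: 11:00–12:15, 12:45–13:30.
Grace ∩ Elena ∩ Jamal ∩ Yusuf: 11:00–12:15, 12:45–13:30.
Grace ∩ Elena ∩ Jamal ∩ Yusuf ∩ Yolanda: 12:45–13:30.
Windows ≥ 45 min: 12:45–13:30.
Latest start in the last window 12:45–13:30 is 13:30 − 45 min = 12:45.

12:45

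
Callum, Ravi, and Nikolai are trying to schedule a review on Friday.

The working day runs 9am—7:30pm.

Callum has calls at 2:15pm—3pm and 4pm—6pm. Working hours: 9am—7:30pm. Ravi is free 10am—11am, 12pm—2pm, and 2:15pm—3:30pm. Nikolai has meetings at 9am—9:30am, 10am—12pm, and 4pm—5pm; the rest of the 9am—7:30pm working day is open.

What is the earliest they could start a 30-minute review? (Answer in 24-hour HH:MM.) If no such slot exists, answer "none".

Callum free within 09:00–19:30: 09:00–14:15, 15:00–16:00, 18:00–19:30.
Nikolai free within 09:00–19:30: 09:30–10:00, 12:00–16:00, 17:00–19:30.
Callum ∩ Ravi: 10:00–11:00, 12:00–14:00, 15:00–15:30.
Callum ∩ Ravi ∩ Nikolai: 12:00–14:00, 15:00–15:30.
Windows ≥ 30 min: 12:00–14:00, 15:00–15:30.
Earliest such window starts at 12:00.

12:00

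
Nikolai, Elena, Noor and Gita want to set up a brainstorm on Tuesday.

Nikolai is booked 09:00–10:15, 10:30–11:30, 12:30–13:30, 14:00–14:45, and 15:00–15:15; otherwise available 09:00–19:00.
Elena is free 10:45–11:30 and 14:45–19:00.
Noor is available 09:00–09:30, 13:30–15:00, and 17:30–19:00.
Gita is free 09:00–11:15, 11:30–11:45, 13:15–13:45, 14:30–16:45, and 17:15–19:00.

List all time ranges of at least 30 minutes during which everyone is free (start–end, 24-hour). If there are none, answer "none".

Nikolai free within 09:00–19:00: 10:15–10:30, 11:30–12:30, 13:30–14:00, 14:45–15:00, 15:15–19:00.
Nikolai ∩ Elena: 14:45–15:00, 15:15–19:00.
Nikolai ∩ Elena ∩ Noor: 14:45–15:00, 17:30–19:00.
Nikolai ∩ Elena ∩ Noor ∩ Gita: 14:45–15:00, 17:30–19:00.
Windows ≥ 30 min: 17:30–19:00.

17:30–19:00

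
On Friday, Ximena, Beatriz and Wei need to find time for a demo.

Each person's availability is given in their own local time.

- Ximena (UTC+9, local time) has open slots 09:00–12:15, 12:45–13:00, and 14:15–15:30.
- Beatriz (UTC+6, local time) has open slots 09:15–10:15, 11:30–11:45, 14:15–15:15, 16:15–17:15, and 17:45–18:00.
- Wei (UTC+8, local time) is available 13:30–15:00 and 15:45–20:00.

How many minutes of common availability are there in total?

Ximena → UTC: 00:00–03:15, 03:45–04:00, 05:15–06:30.
Beatriz → UTC: 03:15–04:15, 05:30–05:45, 08:15–09:15, 10:15–11:15, 11:45–12:00.
Wei → UTC: 05:30–07:00, 07:45–12:00.
Ximena ∩ Beatriz: 03:45–04:00, 05:30–05:45.
Ximena ∩ Beatriz ∩ Wei: 05:30–05:45.
Total common minutes: 15.

15 minutes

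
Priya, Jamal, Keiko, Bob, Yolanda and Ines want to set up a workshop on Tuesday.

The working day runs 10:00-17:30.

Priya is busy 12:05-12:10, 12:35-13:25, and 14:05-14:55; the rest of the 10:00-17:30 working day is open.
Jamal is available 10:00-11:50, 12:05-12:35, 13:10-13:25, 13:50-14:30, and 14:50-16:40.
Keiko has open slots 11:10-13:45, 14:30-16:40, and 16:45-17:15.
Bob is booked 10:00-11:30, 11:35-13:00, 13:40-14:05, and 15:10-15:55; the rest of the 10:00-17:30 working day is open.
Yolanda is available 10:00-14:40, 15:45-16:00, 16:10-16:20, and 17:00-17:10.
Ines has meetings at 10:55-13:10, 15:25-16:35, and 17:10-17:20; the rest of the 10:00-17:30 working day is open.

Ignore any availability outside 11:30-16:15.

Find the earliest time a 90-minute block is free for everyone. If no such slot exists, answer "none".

Priya free within 10:00–17:30: 10:00–12:05, 12:10–12:35, 13:25–14:05, 14:55–17:30.
Bob free within 10:00–17:30: 11:30–11:35, 13:00–13:40, 14:05–15:10, 15:55–17:30.
Ines free within 10:00–17:30: 10:00–10:55, 13:10–15:25, 16:35–17:10, 17:20–17:30.
Priya ∩ Jamal: 10:00–11:50, 12:10–12:35, 13:50–14:05, 14:55–16:40.
Priya ∩ Jamal ∩ Keiko: 11:10–11:50, 12:10–12:35, 14:55–16:40.
Priya ∩ Jamal ∩ Keiko ∩ Bob: 11:30–11:35, 14:55–15:10, 15:55–16:40.
Priya ∩ Jamal ∩ Keiko ∩ Bob ∩ Yolanda: 11:30–11:35, 15:55–16:00, 16:10–16:20.
Priya ∩ Jamal ∩ Keiko ∩ Bob ∩ Yolanda ∩ Ines: (none).
Restricted to 11:30–16:15: (none).
Windows ≥ 90 min: (none).

none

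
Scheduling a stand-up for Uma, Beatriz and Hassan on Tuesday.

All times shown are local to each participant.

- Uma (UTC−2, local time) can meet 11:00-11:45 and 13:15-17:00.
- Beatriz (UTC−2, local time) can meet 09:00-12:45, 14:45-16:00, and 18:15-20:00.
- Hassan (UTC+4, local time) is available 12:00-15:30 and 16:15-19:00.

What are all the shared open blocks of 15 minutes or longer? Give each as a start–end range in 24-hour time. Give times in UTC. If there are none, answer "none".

13:00–13:45

Uma → UTC: 13:00–13:45, 15:15–19:00.
Beatriz → UTC: 11:00–14:45, 16:45–18:00, 20:15–22:00.
Hassan → UTC: 08:00–11:30, 12:15–15:00.
Uma ∩ Beatriz: 13:00–13:45, 16:45–18:00.
Uma ∩ Beatriz ∩ Hassan: 13:00–13:45.
Windows ≥ 15 min: 13:00–13:45.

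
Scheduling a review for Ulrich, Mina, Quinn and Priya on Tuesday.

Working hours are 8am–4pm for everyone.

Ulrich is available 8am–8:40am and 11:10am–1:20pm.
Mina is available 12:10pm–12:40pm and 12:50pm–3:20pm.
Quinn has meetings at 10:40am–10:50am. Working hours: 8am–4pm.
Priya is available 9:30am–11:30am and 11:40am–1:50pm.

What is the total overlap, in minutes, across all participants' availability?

Quinn free within 08:00–16:00: 08:00–10:40, 10:50–16:00.
Ulrich ∩ Mina: 12:10–12:40, 12:50–13:20.
Ulrich ∩ Mina ∩ Quinn: 12:10–12:40, 12:50–13:20.
Ulrich ∩ Mina ∩ Quinn ∩ Priya: 12:10–12:40, 12:50–13:20.
Total common minutes: 30 + 30 = 60.

60 minutes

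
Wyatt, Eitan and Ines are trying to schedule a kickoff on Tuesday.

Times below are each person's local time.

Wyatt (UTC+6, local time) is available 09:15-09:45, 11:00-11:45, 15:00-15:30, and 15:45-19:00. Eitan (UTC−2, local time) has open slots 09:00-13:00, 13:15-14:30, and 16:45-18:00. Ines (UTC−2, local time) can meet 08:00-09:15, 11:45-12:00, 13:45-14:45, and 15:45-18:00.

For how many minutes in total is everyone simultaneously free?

15 minutes

Wyatt → UTC: 03:15–03:45, 05:00–05:45, 09:00–09:30, 09:45–13:00.
Eitan → UTC: 11:00–15:00, 15:15–16:30, 18:45–20:00.
Ines → UTC: 10:00–11:15, 13:45–14:00, 15:45–16:45, 17:45–20:00.
Wyatt ∩ Eitan: 11:00–13:00.
Wyatt ∩ Eitan ∩ Ines: 11:00–11:15.
Total common minutes: 15.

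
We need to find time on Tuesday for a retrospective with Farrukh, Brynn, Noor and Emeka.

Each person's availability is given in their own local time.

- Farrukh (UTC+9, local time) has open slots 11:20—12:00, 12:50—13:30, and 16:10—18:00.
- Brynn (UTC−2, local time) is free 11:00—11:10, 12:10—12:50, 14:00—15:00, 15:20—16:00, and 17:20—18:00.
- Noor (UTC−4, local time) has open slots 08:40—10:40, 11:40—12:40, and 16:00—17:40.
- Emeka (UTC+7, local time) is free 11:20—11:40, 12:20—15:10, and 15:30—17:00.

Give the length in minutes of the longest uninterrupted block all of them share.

Farrukh → UTC: 02:20–03:00, 03:50–04:30, 07:10–09:00.
Brynn → UTC: 13:00–13:10, 14:10–14:50, 16:00–17:00, 17:20–18:00, 19:20–20:00.
Noor → UTC: 12:40–14:40, 15:40–16:40, 20:00–21:40.
Emeka → UTC: 04:20–04:40, 05:20–08:10, 08:30–10:00.
Farrukh ∩ Brynn: (none).
Farrukh ∩ Brynn ∩ Noor: (none).
Farrukh ∩ Brynn ∩ Noor ∩ Emeka: (none).
No common window.

0 minutes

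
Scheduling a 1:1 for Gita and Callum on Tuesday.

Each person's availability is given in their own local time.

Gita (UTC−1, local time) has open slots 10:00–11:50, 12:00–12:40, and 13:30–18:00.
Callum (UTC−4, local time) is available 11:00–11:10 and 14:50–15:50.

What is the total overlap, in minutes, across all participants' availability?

Gita → UTC: 11:00–12:50, 13:00–13:40, 14:30–19:00.
Callum → UTC: 15:00–15:10, 18:50–19:50.
Gita ∩ Callum: 15:00–15:10, 18:50–19:00.
Total common minutes: 10 + 10 = 20.

20 minutes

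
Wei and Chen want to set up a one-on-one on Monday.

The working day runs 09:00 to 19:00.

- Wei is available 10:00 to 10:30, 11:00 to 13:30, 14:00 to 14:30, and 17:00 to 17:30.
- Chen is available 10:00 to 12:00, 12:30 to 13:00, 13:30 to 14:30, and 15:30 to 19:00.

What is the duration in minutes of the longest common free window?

60 minutes

Wei ∩ Chen: 10:00–10:30, 11:00–12:00, 12:30–13:00, 14:00–14:30, 17:00–17:30.
Common window lengths: 30, 60, 30, 30, 30 min; longest is 60.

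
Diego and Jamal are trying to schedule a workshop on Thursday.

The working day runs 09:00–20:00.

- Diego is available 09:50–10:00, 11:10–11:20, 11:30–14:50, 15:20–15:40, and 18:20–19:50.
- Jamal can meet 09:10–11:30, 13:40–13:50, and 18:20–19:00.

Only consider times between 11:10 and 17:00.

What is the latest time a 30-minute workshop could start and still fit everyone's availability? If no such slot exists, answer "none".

none

Diego ∩ Jamal: 09:50–10:00, 11:10–11:20, 13:40–13:50, 18:20–19:00.
Restricted to 11:10–17:00: 11:10–11:20, 13:40–13:50.
Windows ≥ 30 min: (none).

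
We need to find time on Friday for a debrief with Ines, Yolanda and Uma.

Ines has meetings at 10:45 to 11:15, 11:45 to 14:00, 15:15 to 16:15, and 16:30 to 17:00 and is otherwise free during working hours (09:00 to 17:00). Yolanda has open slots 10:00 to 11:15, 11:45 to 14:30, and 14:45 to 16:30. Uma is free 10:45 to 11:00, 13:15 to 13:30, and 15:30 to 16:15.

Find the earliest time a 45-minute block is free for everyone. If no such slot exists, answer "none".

Ines free within 09:00–17:00: 09:00–10:45, 11:15–11:45, 14:00–15:15, 16:15–16:30.
Ines ∩ Yolanda: 10:00–10:45, 14:00–14:30, 14:45–15:15, 16:15–16:30.
Ines ∩ Yolanda ∩ Uma: (none).
Windows ≥ 45 min: (none).

none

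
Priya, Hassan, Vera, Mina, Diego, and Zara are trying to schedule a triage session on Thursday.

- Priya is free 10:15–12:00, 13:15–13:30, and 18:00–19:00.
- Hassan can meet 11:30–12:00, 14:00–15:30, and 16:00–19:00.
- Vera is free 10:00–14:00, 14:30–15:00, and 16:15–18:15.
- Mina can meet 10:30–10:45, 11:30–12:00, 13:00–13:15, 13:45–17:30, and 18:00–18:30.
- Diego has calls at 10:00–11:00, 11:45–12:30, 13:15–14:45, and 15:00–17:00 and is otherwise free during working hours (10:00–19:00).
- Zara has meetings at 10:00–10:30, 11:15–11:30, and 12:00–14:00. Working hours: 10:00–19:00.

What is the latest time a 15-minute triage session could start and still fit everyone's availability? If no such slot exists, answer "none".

Diego free within 10:00–19:00: 11:00–11:45, 12:30–13:15, 14:45–15:00, 17:00–19:00.
Zara free within 10:00–19:00: 10:30–11:15, 11:30–12:00, 14:00–19:00.
Priya ∩ Hassan: 11:30–12:00, 18:00–19:00.
Priya ∩ Hassan ∩ Vera: 11:30–12:00, 18:00–18:15.
Priya ∩ Hassan ∩ Vera ∩ Mina: 11:30–12:00, 18:00–18:15.
Priya ∩ Hassan ∩ Vera ∩ Mina ∩ Diego: 11:30–11:45, 18:00–18:15.
Priya ∩ Hassan ∩ Vera ∩ Mina ∩ Diego ∩ Zara: 11:30–11:45, 18:00–18:15.
Windows ≥ 15 min: 11:30–11:45, 18:00–18:15.
Latest start in the last window 18:00–18:15 is 18:15 − 15 min = 18:00.

18:00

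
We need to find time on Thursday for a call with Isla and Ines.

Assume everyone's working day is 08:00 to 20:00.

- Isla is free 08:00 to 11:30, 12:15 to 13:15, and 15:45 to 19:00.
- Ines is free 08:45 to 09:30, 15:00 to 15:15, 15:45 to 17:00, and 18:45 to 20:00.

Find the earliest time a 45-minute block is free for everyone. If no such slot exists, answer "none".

Isla ∩ Ines: 08:45–09:30, 15:45–17:00, 18:45–19:00.
Windows ≥ 45 min: 08:45–09:30, 15:45–17:00.
Earliest such window starts at 08:45.

08:45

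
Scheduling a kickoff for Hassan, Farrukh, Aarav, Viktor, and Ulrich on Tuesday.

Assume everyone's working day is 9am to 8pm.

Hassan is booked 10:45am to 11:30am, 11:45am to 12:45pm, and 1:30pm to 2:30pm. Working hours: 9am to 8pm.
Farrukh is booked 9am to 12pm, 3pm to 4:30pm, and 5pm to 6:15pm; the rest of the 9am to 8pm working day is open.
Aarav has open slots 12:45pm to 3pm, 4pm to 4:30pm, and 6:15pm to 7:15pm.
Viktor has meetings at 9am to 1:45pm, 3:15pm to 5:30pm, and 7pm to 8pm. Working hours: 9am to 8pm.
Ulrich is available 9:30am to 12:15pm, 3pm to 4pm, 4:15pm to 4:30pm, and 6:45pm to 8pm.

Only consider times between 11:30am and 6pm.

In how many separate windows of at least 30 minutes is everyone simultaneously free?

Hassan free within 09:00–20:00: 09:00–10:45, 11:30–11:45, 12:45–13:30, 14:30–20:00.
Farrukh free within 09:00–20:00: 12:00–15:00, 16:30–17:00, 18:15–20:00.
Viktor free within 09:00–20:00: 13:45–15:15, 17:30–19:00.
Hassan ∩ Farrukh: 12:45–13:30, 14:30–15:00, 16:30–17:00, 18:15–20:00.
Hassan ∩ Farrukh ∩ Aarav: 12:45–13:30, 14:30–15:00, 18:15–19:15.
Hassan ∩ Farrukh ∩ Aarav ∩ Viktor: 14:30–15:00, 18:15–19:00.
Hassan ∩ Farrukh ∩ Aarav ∩ Viktor ∩ Ulrich: 18:45–19:00.
Restricted to 11:30–18:00: (none).
Windows ≥ 30 min: (none).
That's 0 windows.

0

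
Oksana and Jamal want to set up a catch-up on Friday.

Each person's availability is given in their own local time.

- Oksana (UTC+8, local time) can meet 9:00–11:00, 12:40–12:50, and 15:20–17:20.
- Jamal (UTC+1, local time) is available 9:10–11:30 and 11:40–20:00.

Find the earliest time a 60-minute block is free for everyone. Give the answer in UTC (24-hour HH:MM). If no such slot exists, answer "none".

08:10

Oksana → UTC: 01:00–03:00, 04:40–04:50, 07:20–09:20.
Jamal → UTC: 08:10–10:30, 10:40–19:00.
Oksana ∩ Jamal: 08:10–09:20.
Windows ≥ 60 min: 08:10–09:20.
Earliest such window starts at 08:10.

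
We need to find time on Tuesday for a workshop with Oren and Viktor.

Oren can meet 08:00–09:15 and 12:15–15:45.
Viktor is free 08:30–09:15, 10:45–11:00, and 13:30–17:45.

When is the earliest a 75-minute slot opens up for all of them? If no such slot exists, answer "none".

13:30

Oren ∩ Viktor: 08:30–09:15, 13:30–15:45.
Windows ≥ 75 min: 13:30–15:45.
Earliest such window starts at 13:30.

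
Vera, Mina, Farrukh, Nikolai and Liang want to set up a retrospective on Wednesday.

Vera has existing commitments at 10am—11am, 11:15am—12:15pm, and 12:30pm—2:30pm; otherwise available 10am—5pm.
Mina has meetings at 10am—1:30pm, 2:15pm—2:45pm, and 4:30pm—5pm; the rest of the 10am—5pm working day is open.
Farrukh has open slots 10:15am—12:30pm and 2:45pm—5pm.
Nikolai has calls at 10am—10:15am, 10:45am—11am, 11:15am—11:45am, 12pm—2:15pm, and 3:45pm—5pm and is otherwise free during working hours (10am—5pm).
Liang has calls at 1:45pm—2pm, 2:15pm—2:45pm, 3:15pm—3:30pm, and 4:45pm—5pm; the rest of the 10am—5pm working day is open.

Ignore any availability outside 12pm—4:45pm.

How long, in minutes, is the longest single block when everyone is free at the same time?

30 minutes

Vera free within 10:00–17:00: 11:00–11:15, 12:15–12:30, 14:30–17:00.
Mina free within 10:00–17:00: 13:30–14:15, 14:45–16:30.
Nikolai free within 10:00–17:00: 10:15–10:45, 11:00–11:15, 11:45–12:00, 14:15–15:45.
Liang free within 10:00–17:00: 10:00–13:45, 14:00–14:15, 14:45–15:15, 15:30–16:45.
Vera ∩ Mina: 14:45–16:30.
Vera ∩ Mina ∩ Farrukh: 14:45–16:30.
Vera ∩ Mina ∩ Farrukh ∩ Nikolai: 14:45–15:45.
Vera ∩ Mina ∩ Farrukh ∩ Nikolai ∩ Liang: 14:45–15:15, 15:30–15:45.
Restricted to 12:00–16:45: 14:45–15:15, 15:30–15:45.
Common window lengths: 30, 15 min; longest is 30.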